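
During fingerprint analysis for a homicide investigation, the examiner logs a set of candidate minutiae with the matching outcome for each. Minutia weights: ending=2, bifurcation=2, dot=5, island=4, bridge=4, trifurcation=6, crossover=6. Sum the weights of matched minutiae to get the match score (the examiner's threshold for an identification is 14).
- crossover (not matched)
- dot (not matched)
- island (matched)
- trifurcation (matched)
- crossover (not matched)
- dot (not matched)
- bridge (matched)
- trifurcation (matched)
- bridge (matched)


Weighted minutiae match score:
  crossover: not matched, +0
  dot: not matched, +0
  island: matched, +4 (running total 4)
  trifurcation: matched, +6 (running total 10)
  crossover: not matched, +0
  dot: not matched, +0
  bridge: matched, +4 (running total 14)
  trifurcation: matched, +6 (running total 20)
  bridge: matched, +4 (running total 24)
Total score = 24
Threshold = 14; verdict = identification

24


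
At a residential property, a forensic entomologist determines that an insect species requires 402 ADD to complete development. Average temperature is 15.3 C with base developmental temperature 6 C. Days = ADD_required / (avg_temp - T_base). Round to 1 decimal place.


Insect development time:
Effective temperature = avg_temp - T_base = 15.3 - 6 = 9.3 C
Days = ADD / effective_temp = 402 / 9.3 = 43.2 days

43.2


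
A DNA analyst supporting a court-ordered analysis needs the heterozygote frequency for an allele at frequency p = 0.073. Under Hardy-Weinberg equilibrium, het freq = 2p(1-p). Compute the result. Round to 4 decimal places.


Hardy-Weinberg heterozygote frequency:
q = 1 - p = 1 - 0.073 = 0.927
2pq = 2 * 0.073 * 0.927 = 0.1353

0.1353


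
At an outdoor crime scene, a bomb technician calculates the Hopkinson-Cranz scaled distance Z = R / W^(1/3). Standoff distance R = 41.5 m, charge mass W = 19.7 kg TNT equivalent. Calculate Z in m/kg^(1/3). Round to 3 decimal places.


Scaled distance calculation:
W^(1/3) = 19.7^(1/3) = 2.700777
Z = R / W^(1/3) = 41.5 / 2.700777
Z = 15.366 m/kg^(1/3)

15.366


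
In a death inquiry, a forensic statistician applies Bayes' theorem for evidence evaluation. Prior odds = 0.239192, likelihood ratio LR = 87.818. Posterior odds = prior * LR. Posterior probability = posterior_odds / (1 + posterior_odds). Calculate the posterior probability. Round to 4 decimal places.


Bayesian evidence evaluation:
Posterior odds = prior_odds * LR = 0.239192 * 87.818 = 21.00536
Posterior probability = posterior_odds / (1 + posterior_odds)
= 21.00536 / (1 + 21.00536)
= 21.00536 / 22.00536
= 0.9546

0.9546


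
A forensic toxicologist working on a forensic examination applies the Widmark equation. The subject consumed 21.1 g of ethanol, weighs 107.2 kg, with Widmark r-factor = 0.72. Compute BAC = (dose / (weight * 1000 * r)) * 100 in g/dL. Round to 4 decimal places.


Applying the Widmark formula:
BAC = (dose_g / (body_wt * 1000 * r)) * 100
Denominator = 107.2 * 1000 * 0.72 = 77184
BAC = (21.1 / 77184) * 100
BAC = 0.0273 g/dL

0.0273


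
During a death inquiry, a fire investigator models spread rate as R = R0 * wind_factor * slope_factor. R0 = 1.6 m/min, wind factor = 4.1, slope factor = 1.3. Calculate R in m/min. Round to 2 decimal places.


Fire spread rate calculation:
R = R0 * wind_factor * slope_factor
= 1.6 * 4.1 * 1.3
= 6.56 * 1.3
= 8.53 m/min

8.53


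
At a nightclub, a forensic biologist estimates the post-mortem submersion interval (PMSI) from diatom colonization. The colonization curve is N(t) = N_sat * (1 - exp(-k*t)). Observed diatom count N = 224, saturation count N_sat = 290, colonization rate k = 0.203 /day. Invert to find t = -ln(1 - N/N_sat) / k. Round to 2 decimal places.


PMSI from diatom colonization curve:
N / N_sat = 224 / 290 = 0.772414
1 - N/N_sat = 0.227586
ln(1 - N/N_sat) = -1.480227
t = -ln(1 - N/N_sat) / k = -(-1.480227) / 0.203 = 7.29 days

7.29


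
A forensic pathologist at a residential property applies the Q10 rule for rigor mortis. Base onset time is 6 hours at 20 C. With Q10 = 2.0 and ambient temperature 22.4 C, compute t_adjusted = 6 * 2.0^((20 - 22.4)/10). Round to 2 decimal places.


Rigor mortis time adjustment:
Exponent = (T_ref - T_actual) / 10 = (20 - 22.4) / 10 = -0.24
Q10 factor = 2.0^-0.24 = 0.84675
t_adjusted = 6 * 0.84675 = 5.08 hours

5.08


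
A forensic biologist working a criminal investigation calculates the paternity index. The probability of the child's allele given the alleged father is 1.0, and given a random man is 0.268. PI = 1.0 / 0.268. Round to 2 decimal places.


Paternity Index calculation:
PI = P(allele|father) / P(allele|random)
PI = 1.0 / 0.268
PI = 3.73

3.73


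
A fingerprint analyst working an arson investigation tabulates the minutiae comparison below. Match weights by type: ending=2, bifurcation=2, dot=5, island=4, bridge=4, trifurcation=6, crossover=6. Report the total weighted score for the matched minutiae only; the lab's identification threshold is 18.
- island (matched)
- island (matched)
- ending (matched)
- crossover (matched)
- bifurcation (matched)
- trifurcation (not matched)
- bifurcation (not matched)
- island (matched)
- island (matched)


Weighted minutiae match score:
  island: matched, +4 (running total 4)
  island: matched, +4 (running total 8)
  ending: matched, +2 (running total 10)
  crossover: matched, +6 (running total 16)
  bifurcation: matched, +2 (running total 18)
  trifurcation: not matched, +0
  bifurcation: not matched, +0
  island: matched, +4 (running total 22)
  island: matched, +4 (running total 26)
Total score = 26
Threshold = 18; verdict = identification

26


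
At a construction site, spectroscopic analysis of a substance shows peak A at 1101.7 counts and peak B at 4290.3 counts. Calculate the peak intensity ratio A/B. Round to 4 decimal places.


Spectral peak ratio:
Peak A = 1101.7 counts
Peak B = 4290.3 counts
Ratio = 1101.7 / 4290.3 = 0.2568

0.2568


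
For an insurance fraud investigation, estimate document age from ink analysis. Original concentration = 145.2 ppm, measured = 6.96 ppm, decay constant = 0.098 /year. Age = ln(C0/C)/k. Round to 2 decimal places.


Document age estimation:
C0/C = 145.2 / 6.96 = 20.862069
ln(C0/C) = 3.037933
t = 3.037933 / 0.098 = 31.00 years

31.00


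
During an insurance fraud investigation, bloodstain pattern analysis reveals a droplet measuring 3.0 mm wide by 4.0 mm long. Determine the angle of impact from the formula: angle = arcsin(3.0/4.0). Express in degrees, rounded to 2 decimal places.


Blood spatter impact angle calculation:
width / length = 3.0 / 4.0 = 0.75
angle = arcsin(0.75)
angle = 48.59 degrees

48.59


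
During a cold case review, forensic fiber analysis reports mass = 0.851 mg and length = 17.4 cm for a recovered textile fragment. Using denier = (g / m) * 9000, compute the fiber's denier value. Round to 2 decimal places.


Denier calculation:
Mass in grams = 0.851 mg / 1000 = 0.000851 g
Length in meters = 17.4 cm / 100 = 0.174 m
Linear density = mass / length = 0.000851 / 0.174 = 0.0048908 g/m
Denier = (g/m) * 9000 = 0.0048908 * 9000 = 44.02

44.02


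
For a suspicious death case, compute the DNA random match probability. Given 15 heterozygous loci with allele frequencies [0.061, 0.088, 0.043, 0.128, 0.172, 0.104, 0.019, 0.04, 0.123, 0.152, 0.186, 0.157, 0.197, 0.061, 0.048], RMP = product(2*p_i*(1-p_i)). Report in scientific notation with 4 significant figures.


Computing RMP for 15 loci:
Locus 1: 2 * 0.061 * 0.939 = 0.114558
Locus 2: 2 * 0.088 * 0.912 = 0.160512
Locus 3: 2 * 0.043 * 0.957 = 0.082302
Locus 4: 2 * 0.128 * 0.872 = 0.223232
Locus 5: 2 * 0.172 * 0.828 = 0.284832
Locus 6: 2 * 0.104 * 0.896 = 0.186368
Locus 7: 2 * 0.019 * 0.981 = 0.037278
Locus 8: 2 * 0.04 * 0.96 = 0.0768
Locus 9: 2 * 0.123 * 0.877 = 0.215742
Locus 10: 2 * 0.152 * 0.848 = 0.257792
Locus 11: 2 * 0.186 * 0.814 = 0.302808
Locus 12: 2 * 0.157 * 0.843 = 0.264702
Locus 13: 2 * 0.197 * 0.803 = 0.316382
Locus 14: 2 * 0.061 * 0.939 = 0.114558
Locus 15: 2 * 0.048 * 0.952 = 0.091392
RMP = 7.581e-13

7.581e-13


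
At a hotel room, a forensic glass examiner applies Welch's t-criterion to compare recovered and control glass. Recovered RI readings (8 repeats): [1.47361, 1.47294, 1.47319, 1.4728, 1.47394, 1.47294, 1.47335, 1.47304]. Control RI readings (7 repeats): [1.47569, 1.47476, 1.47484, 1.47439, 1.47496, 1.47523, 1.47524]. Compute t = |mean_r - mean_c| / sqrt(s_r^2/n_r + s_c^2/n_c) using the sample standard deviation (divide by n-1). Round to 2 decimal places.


Welch's t-criterion for glass RI comparison:
Recovered mean = sum / n_r = 11.78581 / 8 = 1.4732262
Control mean = sum / n_c = 10.32511 / 7 = 1.4750157
Recovered sample variance s_r^2 = 1.50513e-07
Control sample variance s_c^2 = 1.73629e-07
Welch SE (unpooled) = sqrt(s_r^2/n_r + s_c^2/n_c) = sqrt(1.88141e-08 + 2.48041e-08) = sqrt(4.36182e-08) = 0.00020885
|mean_r - mean_c| = 0.00178946
t = 0.00178946 / 0.00020885 = 8.57

8.57


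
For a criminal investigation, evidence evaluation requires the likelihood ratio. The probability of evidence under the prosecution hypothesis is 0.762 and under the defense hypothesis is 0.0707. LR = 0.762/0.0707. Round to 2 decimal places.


Likelihood ratio calculation:
LR = P(E|Hp) / P(E|Hd)
LR = 0.762 / 0.0707
LR = 10.78

10.78


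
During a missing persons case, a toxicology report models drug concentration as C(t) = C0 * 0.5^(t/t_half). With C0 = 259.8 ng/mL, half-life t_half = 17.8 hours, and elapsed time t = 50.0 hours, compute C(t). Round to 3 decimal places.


Drug concentration decay:
Number of half-lives = t / t_half = 50.0 / 17.8 = 2.808989
Decay factor = 0.5^2.808989 = 0.14269543
C(t) = 259.8 * 0.14269543 = 37.072 ng/mL

37.072


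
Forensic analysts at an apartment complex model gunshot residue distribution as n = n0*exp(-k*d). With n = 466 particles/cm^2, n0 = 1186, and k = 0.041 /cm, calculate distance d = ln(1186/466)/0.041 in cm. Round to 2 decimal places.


GSR distance calculation:
n0/n = 1186 / 466 = 2.545064
ln(n0/n) = 0.934156
d = 0.934156 / 0.041 = 22.78 cm

22.78


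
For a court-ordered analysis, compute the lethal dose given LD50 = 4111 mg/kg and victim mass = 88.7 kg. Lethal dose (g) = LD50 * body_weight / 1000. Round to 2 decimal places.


Lethal dose calculation:
Lethal dose = LD50 * body_weight / 1000
= 4111 * 88.7 / 1000
= 364645.7 / 1000
= 364.65 g

364.65


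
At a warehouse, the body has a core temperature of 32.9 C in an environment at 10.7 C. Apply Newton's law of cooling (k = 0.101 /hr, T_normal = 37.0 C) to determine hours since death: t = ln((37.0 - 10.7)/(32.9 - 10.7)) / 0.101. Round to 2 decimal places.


Using Newton's law of cooling:
t = ln((T_normal - T_ambient) / (T_body - T_ambient)) / k
T_normal - T_ambient = 26.3
T_body - T_ambient = 22.2
Ratio = 1.184685
ln(ratio) = 0.169477
t = 0.169477 / 0.101 = 1.68 hours

1.68


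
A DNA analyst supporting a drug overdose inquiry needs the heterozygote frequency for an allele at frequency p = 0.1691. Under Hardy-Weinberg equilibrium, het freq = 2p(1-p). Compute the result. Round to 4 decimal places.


Hardy-Weinberg heterozygote frequency:
q = 1 - p = 1 - 0.1691 = 0.8309
2pq = 2 * 0.1691 * 0.8309 = 0.2810

0.2810


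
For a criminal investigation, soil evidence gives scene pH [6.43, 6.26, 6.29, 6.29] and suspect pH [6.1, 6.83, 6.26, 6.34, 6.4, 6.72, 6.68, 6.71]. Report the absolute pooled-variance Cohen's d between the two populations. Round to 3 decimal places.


Pooled-variance Cohen's d for soil pH comparison:
Scene mean = 25.27 / 4 = 6.3175
Suspect mean = 52.04 / 8 = 6.505
Scene sample variance s_s^2 = 0.005825
Suspect sample variance s_c^2 = 0.069543
Pooled variance = ((n_s-1)*s_s^2 + (n_c-1)*s_c^2) / (n_s + n_c - 2) = 0.050428
Pooled SD = sqrt(0.050428) = 0.224562
Mean difference = -0.1875
|d| = |-0.1875| / 0.224562 = 0.835

0.835


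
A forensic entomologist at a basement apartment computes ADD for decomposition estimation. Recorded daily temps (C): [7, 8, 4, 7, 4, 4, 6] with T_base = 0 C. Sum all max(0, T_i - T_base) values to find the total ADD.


Computing ADD day by day:
Day 1: max(0, 7 - 0) = 7
Day 2: max(0, 8 - 0) = 8
Day 3: max(0, 4 - 0) = 4
Day 4: max(0, 7 - 0) = 7
Day 5: max(0, 4 - 0) = 4
Day 6: max(0, 4 - 0) = 4
Day 7: max(0, 6 - 0) = 6
Total ADD = 40

40


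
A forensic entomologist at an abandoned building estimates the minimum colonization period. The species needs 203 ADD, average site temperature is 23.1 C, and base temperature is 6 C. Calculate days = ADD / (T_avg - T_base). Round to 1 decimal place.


Insect development time:
Effective temperature = avg_temp - T_base = 23.1 - 6 = 17.1 C
Days = ADD / effective_temp = 203 / 17.1 = 11.9 days

11.9


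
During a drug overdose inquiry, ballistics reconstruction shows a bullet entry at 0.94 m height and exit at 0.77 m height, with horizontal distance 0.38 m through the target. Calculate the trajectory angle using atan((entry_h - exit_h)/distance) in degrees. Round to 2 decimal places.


Bullet trajectory angle:
Height difference = 0.94 - 0.77 = 0.17 m
angle = atan(0.17 / 0.38)
angle = atan(0.447368)
angle = 24.10 degrees

24.10


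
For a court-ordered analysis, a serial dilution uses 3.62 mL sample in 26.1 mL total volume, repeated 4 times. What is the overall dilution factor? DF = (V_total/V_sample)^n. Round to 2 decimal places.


Dilution factor calculation:
Single dilution = V_total / V_sample = 26.1 / 3.62 ≈ 7.209945
Number of dilutions = 4
Total DF = (26.1 / 3.62)^4 (full precision, rounded at the end) = 2702.26

2702.26


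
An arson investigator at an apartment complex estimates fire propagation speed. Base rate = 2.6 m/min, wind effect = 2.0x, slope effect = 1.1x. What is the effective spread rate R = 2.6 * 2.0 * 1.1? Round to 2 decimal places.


Fire spread rate calculation:
R = R0 * wind_factor * slope_factor
= 2.6 * 2.0 * 1.1
= 5.2 * 1.1
= 5.72 m/min

5.72


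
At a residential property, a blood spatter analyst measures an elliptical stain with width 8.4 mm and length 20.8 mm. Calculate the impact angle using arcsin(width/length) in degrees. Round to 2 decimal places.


Blood spatter impact angle calculation:
width / length = 8.4 / 20.8 = 0.403846
angle = arcsin(0.403846)
angle = 23.82 degrees

23.82


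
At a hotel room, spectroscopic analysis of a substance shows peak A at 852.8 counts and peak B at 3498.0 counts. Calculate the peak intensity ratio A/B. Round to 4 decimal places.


Spectral peak ratio:
Peak A = 852.8 counts
Peak B = 3498.0 counts
Ratio = 852.8 / 3498.0 = 0.2438

0.2438


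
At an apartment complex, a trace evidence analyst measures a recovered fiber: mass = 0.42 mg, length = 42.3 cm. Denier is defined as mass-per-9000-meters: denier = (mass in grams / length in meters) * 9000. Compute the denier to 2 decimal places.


Denier calculation:
Mass in grams = 0.42 mg / 1000 = 0.00042 g
Length in meters = 42.3 cm / 100 = 0.423 m
Linear density = mass / length = 0.00042 / 0.423 = 0.00099291 g/m
Denier = (g/m) * 9000 = 0.00099291 * 9000 = 8.94

8.94


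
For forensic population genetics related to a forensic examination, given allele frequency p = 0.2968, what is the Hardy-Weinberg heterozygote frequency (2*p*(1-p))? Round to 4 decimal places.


Hardy-Weinberg heterozygote frequency:
q = 1 - p = 1 - 0.2968 = 0.7032
2pq = 2 * 0.2968 * 0.7032 = 0.4174

0.4174


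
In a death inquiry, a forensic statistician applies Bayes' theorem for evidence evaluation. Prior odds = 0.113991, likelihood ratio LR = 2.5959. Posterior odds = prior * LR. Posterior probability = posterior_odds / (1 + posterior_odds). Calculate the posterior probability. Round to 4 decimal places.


Bayesian evidence evaluation:
Posterior odds = prior_odds * LR = 0.113991 * 2.5959 = 0.2959092
Posterior probability = posterior_odds / (1 + posterior_odds)
= 0.2959092 / (1 + 0.2959092)
= 0.2959092 / 1.2959092
= 0.2283

0.2283


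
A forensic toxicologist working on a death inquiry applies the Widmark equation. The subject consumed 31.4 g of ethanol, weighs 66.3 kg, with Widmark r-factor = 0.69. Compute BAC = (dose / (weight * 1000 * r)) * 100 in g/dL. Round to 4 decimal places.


Applying the Widmark formula:
BAC = (dose_g / (body_wt * 1000 * r)) * 100
Denominator = 66.3 * 1000 * 0.69 = 45747
BAC = (31.4 / 45747) * 100
BAC = 0.0686 g/dL

0.0686


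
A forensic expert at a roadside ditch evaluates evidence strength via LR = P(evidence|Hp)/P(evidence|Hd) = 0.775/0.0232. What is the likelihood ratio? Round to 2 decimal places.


Likelihood ratio calculation:
LR = P(E|Hp) / P(E|Hd)
LR = 0.775 / 0.0232
LR = 33.41

33.41


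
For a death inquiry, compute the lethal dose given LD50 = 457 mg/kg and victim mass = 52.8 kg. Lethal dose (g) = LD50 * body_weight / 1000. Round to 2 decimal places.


Lethal dose calculation:
Lethal dose = LD50 * body_weight / 1000
= 457 * 52.8 / 1000
= 24129.6 / 1000
= 24.13 g

24.13


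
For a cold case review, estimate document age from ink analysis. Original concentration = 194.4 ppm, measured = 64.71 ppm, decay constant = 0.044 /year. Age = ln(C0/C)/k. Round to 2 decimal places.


Document age estimation:
C0/C = 194.4 / 64.71 = 3.004172
ln(C0/C) = 1.100002
t = 1.100002 / 0.044 = 25.00 years

25.00


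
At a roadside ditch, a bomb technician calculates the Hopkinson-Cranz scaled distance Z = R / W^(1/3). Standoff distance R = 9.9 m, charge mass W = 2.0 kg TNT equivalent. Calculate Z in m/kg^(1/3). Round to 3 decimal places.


Scaled distance calculation:
W^(1/3) = 2.0^(1/3) = 1.259921
Z = R / W^(1/3) = 9.9 / 1.259921
Z = 7.858 m/kg^(1/3)

7.858


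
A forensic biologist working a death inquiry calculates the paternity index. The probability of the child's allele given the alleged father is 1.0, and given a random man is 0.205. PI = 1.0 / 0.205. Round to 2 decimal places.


Paternity Index calculation:
PI = P(allele|father) / P(allele|random)
PI = 1.0 / 0.205
PI = 4.88

4.88


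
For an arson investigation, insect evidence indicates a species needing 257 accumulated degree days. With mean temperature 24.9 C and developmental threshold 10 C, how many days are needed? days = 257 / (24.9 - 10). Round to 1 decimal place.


Insect development time:
Effective temperature = avg_temp - T_base = 24.9 - 10 = 14.9 C
Days = ADD / effective_temp = 257 / 14.9 = 17.2 days

17.2


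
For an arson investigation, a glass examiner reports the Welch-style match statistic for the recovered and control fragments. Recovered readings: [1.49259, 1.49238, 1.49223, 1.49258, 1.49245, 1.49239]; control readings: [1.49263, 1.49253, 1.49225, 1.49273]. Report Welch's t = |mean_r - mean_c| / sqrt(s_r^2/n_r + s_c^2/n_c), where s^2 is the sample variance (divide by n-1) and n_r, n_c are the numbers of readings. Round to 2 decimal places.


Welch's t-criterion for glass RI comparison:
Recovered mean = sum / n_r = 8.95462 / 6 = 1.4924367
Control mean = sum / n_c = 5.97014 / 4 = 1.492535
Recovered sample variance s_r^2 = 1.84667e-08
Control sample variance s_c^2 = 4.27667e-08
Welch SE (unpooled) = sqrt(s_r^2/n_r + s_c^2/n_c) = sqrt(3.07778e-09 + 1.06917e-08) = sqrt(1.37695e-08) = 0.000117344
|mean_r - mean_c| = 9.83333e-05
t = 9.83333e-05 / 0.000117344 = 0.84

0.84


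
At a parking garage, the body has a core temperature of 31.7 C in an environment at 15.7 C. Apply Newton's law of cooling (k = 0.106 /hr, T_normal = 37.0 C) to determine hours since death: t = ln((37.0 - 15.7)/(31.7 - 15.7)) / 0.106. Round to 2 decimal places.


Using Newton's law of cooling:
t = ln((T_normal - T_ambient) / (T_body - T_ambient)) / k
T_normal - T_ambient = 21.3
T_body - T_ambient = 16.0
Ratio = 1.33125
ln(ratio) = 0.286118
t = 0.286118 / 0.106 = 2.70 hours

2.70


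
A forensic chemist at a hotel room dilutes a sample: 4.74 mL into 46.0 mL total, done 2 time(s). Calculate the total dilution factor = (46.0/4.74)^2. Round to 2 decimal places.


Dilution factor calculation:
Single dilution = V_total / V_sample = 46.0 / 4.74 ≈ 9.704641
Number of dilutions = 2
Total DF = (46.0 / 4.74)^2 (full precision, rounded at the end) = 94.18

94.18


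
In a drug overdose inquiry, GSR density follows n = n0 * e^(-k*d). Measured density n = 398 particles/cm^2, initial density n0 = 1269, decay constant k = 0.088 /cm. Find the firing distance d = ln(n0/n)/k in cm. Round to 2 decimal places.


GSR distance calculation:
n0/n = 1269 / 398 = 3.188442
ln(n0/n) = 1.159532
d = 1.159532 / 0.088 = 13.18 cm

13.18


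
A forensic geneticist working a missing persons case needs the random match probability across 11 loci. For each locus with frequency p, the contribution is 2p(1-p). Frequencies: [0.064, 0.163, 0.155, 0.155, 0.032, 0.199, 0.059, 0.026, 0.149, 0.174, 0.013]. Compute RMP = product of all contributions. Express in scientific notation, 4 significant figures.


Computing RMP for 11 loci:
Locus 1: 2 * 0.064 * 0.936 = 0.119808
Locus 2: 2 * 0.163 * 0.837 = 0.272862
Locus 3: 2 * 0.155 * 0.845 = 0.26195
Locus 4: 2 * 0.155 * 0.845 = 0.26195
Locus 5: 2 * 0.032 * 0.968 = 0.061952
Locus 6: 2 * 0.199 * 0.801 = 0.318798
Locus 7: 2 * 0.059 * 0.941 = 0.111038
Locus 8: 2 * 0.026 * 0.974 = 0.050648
Locus 9: 2 * 0.149 * 0.851 = 0.253598
Locus 10: 2 * 0.174 * 0.826 = 0.287448
Locus 11: 2 * 0.013 * 0.987 = 0.025662
RMP = 4.661e-10

4.661e-10


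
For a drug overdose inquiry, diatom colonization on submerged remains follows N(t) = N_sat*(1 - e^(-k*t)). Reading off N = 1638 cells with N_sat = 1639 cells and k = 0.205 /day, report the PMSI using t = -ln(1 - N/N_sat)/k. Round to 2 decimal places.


PMSI from diatom colonization curve:
N / N_sat = 1638 / 1639 = 0.99939
1 - N/N_sat = 0.00061
ln(1 - N/N_sat) = -7.402052
t = -ln(1 - N/N_sat) / k = -(-7.402052) / 0.205 = 36.11 days

36.11


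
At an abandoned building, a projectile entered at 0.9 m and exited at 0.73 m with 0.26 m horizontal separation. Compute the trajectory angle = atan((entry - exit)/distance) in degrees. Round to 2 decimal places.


Bullet trajectory angle:
Height difference = 0.9 - 0.73 = 0.17 m
angle = atan(0.17 / 0.26)
angle = atan(0.653846)
angle = 33.18 degrees

33.18


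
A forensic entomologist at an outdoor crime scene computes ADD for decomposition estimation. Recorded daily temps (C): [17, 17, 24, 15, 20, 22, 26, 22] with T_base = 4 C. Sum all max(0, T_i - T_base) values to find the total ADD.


Computing ADD day by day:
Day 1: max(0, 17 - 4) = 13
Day 2: max(0, 17 - 4) = 13
Day 3: max(0, 24 - 4) = 20
Day 4: max(0, 15 - 4) = 11
Day 5: max(0, 20 - 4) = 16
Day 6: max(0, 22 - 4) = 18
Day 7: max(0, 26 - 4) = 22
Day 8: max(0, 22 - 4) = 18
Total ADD = 131

131


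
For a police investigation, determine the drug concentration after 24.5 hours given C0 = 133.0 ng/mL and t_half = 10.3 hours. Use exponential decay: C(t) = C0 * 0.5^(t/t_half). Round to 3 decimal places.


Drug concentration decay:
Number of half-lives = t / t_half = 24.5 / 10.3 = 2.378641
Decay factor = 0.5^2.378641 = 0.19229045
C(t) = 133.0 * 0.19229045 = 25.575 ng/mL

25.575


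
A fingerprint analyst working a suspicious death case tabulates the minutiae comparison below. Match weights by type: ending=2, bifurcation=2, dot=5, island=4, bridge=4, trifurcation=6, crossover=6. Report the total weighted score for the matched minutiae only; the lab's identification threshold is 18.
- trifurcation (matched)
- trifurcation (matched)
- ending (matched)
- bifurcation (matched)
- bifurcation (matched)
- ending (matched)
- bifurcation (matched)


Weighted minutiae match score:
  trifurcation: matched, +6 (running total 6)
  trifurcation: matched, +6 (running total 12)
  ending: matched, +2 (running total 14)
  bifurcation: matched, +2 (running total 16)
  bifurcation: matched, +2 (running total 18)
  ending: matched, +2 (running total 20)
  bifurcation: matched, +2 (running total 22)
Total score = 22
Threshold = 18; verdict = identification

22


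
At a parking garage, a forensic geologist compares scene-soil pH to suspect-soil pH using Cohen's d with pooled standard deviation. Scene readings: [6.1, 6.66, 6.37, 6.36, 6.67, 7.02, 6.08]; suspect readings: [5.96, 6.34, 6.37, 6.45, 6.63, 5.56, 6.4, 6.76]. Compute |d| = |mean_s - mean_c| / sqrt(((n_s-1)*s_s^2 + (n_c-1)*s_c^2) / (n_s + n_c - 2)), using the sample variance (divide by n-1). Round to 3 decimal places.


Pooled-variance Cohen's d for soil pH comparison:
Scene mean = 45.26 / 7 = 6.465714
Suspect mean = 50.47 / 8 = 6.30875
Scene sample variance s_s^2 = 0.114929
Suspect sample variance s_c^2 = 0.146013
Pooled variance = ((n_s-1)*s_s^2 + (n_c-1)*s_c^2) / (n_s + n_c - 2) = 0.131666
Pooled SD = sqrt(0.131666) = 0.362858
Mean difference = 0.156964
|d| = |0.156964| / 0.362858 = 0.433

0.433


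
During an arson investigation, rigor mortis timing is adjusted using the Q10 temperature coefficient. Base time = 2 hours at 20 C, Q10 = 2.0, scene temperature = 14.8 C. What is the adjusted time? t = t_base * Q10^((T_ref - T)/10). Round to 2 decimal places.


Rigor mortis time adjustment:
Exponent = (T_ref - T_actual) / 10 = (20 - 14.8) / 10 = 0.52
Q10 factor = 2.0^0.52 = 1.43396
t_adjusted = 2 * 1.43396 = 2.87 hours

2.87


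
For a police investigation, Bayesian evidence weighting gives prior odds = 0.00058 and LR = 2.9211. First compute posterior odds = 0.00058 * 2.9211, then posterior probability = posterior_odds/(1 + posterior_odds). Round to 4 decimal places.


Bayesian evidence evaluation:
Posterior odds = prior_odds * LR = 0.00058 * 2.9211 = 0.001694238
Posterior probability = posterior_odds / (1 + posterior_odds)
= 0.001694238 / (1 + 0.001694238)
= 0.001694238 / 1.001694238
= 0.0017

0.0017


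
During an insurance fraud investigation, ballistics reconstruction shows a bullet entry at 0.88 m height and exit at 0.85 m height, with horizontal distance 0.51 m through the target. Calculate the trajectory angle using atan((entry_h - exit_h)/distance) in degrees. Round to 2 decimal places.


Bullet trajectory angle:
Height difference = 0.88 - 0.85 = 0.03 m
angle = atan(0.03 / 0.51)
angle = atan(0.058824)
angle = 3.37 degrees

3.37


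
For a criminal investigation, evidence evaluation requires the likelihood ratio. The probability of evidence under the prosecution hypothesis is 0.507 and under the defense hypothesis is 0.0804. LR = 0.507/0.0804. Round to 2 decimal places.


Likelihood ratio calculation:
LR = P(E|Hp) / P(E|Hd)
LR = 0.507 / 0.0804
LR = 6.31

6.31


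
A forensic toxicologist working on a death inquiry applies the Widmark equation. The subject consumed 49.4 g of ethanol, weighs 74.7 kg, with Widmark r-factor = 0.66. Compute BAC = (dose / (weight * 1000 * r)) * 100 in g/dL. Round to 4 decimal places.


Applying the Widmark formula:
BAC = (dose_g / (body_wt * 1000 * r)) * 100
Denominator = 74.7 * 1000 * 0.66 = 49302
BAC = (49.4 / 49302) * 100
BAC = 0.1002 g/dL

0.1002


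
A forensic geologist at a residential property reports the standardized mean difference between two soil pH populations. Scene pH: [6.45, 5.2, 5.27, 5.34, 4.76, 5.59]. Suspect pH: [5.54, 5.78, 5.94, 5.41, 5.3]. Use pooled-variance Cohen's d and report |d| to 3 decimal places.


Pooled-variance Cohen's d for soil pH comparison:
Scene mean = 32.61 / 6 = 5.435
Suspect mean = 27.97 / 5 = 5.594
Scene sample variance s_s^2 = 0.32027
Suspect sample variance s_c^2 = 0.06938
Pooled variance = ((n_s-1)*s_s^2 + (n_c-1)*s_c^2) / (n_s + n_c - 2) = 0.208763
Pooled SD = sqrt(0.208763) = 0.456906
Mean difference = -0.159
|d| = |-0.159| / 0.456906 = 0.348

0.348


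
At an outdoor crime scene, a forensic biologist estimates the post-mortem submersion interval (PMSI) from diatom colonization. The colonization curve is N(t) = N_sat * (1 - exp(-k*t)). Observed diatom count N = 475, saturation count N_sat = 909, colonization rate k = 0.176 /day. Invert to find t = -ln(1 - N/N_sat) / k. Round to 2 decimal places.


PMSI from diatom colonization curve:
N / N_sat = 475 / 909 = 0.522552
1 - N/N_sat = 0.477448
ln(1 - N/N_sat) = -0.7393
t = -ln(1 - N/N_sat) / k = -(-0.7393) / 0.176 = 4.20 days

4.20


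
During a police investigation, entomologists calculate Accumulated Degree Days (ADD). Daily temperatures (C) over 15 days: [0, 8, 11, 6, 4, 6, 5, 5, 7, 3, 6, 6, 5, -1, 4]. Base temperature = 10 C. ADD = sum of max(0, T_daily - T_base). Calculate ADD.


Computing ADD day by day:
Day 1: max(0, 0 - 10) = 0
Day 2: max(0, 8 - 10) = 0
Day 3: max(0, 11 - 10) = 1
Day 4: max(0, 6 - 10) = 0
Day 5: max(0, 4 - 10) = 0
Day 6: max(0, 6 - 10) = 0
Day 7: max(0, 5 - 10) = 0
Day 8: max(0, 5 - 10) = 0
Day 9: max(0, 7 - 10) = 0
Day 10: max(0, 3 - 10) = 0
Day 11: max(0, 6 - 10) = 0
Day 12: max(0, 6 - 10) = 0
Day 13: max(0, 5 - 10) = 0
Day 14: max(0, -1 - 10) = 0
Day 15: max(0, 4 - 10) = 0
Total ADD = 1

1


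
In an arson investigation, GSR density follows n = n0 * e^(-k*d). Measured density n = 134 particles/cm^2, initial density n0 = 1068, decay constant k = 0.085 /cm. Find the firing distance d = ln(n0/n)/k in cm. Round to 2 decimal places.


GSR distance calculation:
n0/n = 1068 / 134 = 7.970149
ln(n0/n) = 2.075703
d = 2.075703 / 0.085 = 24.42 cm

24.42


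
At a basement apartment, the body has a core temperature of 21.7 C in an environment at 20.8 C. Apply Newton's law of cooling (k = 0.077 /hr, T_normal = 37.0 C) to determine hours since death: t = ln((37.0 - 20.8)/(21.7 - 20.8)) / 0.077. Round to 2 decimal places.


Using Newton's law of cooling:
t = ln((T_normal - T_ambient) / (T_body - T_ambient)) / k
T_normal - T_ambient = 16.2
T_body - T_ambient = 0.9
Ratio = 18
ln(ratio) = 2.890372
t = 2.890372 / 0.077 = 37.54 hours

37.54


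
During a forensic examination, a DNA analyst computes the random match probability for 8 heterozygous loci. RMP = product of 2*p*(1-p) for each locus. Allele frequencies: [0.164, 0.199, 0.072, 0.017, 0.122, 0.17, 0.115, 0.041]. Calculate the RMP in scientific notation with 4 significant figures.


Computing RMP for 8 loci:
Locus 1: 2 * 0.164 * 0.836 = 0.274208
Locus 2: 2 * 0.199 * 0.801 = 0.318798
Locus 3: 2 * 0.072 * 0.928 = 0.133632
Locus 4: 2 * 0.017 * 0.983 = 0.033422
Locus 5: 2 * 0.122 * 0.878 = 0.214232
Locus 6: 2 * 0.17 * 0.83 = 0.2822
Locus 7: 2 * 0.115 * 0.885 = 0.20355
Locus 8: 2 * 0.041 * 0.959 = 0.078638
RMP = 3.778e-07

3.778e-07


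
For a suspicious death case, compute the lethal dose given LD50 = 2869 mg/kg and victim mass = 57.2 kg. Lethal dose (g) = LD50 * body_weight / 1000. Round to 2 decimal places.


Lethal dose calculation:
Lethal dose = LD50 * body_weight / 1000
= 2869 * 57.2 / 1000
= 164106.8 / 1000
= 164.11 g

164.11


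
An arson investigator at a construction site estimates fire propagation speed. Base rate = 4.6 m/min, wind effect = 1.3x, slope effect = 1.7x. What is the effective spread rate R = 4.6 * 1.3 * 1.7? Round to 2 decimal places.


Fire spread rate calculation:
R = R0 * wind_factor * slope_factor
= 4.6 * 1.3 * 1.7
= 5.98 * 1.7
= 10.17 m/min

10.17


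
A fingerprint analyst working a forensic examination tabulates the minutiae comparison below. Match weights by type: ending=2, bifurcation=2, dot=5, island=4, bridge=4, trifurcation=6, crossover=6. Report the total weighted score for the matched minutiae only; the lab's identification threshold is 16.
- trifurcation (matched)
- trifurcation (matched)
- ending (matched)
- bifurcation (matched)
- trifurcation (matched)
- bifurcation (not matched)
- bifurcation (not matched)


Weighted minutiae match score:
  trifurcation: matched, +6 (running total 6)
  trifurcation: matched, +6 (running total 12)
  ending: matched, +2 (running total 14)
  bifurcation: matched, +2 (running total 16)
  trifurcation: matched, +6 (running total 22)
  bifurcation: not matched, +0
  bifurcation: not matched, +0
Total score = 22
Threshold = 16; verdict = identification

22


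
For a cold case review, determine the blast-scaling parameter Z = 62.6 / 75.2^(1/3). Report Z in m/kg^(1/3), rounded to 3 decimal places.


Scaled distance calculation:
W^(1/3) = 75.2^(1/3) = 4.220909
Z = R / W^(1/3) = 62.6 / 4.220909
Z = 14.831 m/kg^(1/3)

14.831


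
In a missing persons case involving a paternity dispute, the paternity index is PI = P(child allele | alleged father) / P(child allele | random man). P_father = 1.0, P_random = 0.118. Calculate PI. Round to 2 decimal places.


Paternity Index calculation:
PI = P(allele|father) / P(allele|random)
PI = 1.0 / 0.118
PI = 8.47

8.47


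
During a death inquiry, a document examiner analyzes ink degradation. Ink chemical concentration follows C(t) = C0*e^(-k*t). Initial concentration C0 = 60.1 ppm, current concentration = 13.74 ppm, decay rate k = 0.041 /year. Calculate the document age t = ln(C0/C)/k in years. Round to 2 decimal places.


Document age estimation:
C0/C = 60.1 / 13.74 = 4.37409
ln(C0/C) = 1.475698
t = 1.475698 / 0.041 = 35.99 years

35.99


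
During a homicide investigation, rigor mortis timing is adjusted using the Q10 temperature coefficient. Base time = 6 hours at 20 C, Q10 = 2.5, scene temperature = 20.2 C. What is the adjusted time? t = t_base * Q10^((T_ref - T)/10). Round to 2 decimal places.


Rigor mortis time adjustment:
Exponent = (T_ref - T_actual) / 10 = (20 - 20.2) / 10 = -0.02
Q10 factor = 2.5^-0.02 = 0.98184
t_adjusted = 6 * 0.98184 = 5.89 hours

5.89


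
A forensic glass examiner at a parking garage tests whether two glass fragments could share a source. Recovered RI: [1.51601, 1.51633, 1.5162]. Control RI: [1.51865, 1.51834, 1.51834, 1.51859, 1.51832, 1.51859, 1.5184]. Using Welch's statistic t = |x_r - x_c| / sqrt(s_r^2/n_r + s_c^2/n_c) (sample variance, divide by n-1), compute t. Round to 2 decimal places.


Welch's t-criterion for glass RI comparison:
Recovered mean = sum / n_r = 4.54854 / 3 = 1.51618
Control mean = sum / n_c = 10.62923 / 7 = 1.5184614
Recovered sample variance s_r^2 = 2.59e-08
Control sample variance s_c^2 = 2.03143e-08
Welch SE (unpooled) = sqrt(s_r^2/n_r + s_c^2/n_c) = sqrt(8.63333e-09 + 2.90204e-09) = sqrt(1.15354e-08) = 0.000107403
|mean_r - mean_c| = 0.00228143
t = 0.00228143 / 0.000107403 = 21.24

21.24


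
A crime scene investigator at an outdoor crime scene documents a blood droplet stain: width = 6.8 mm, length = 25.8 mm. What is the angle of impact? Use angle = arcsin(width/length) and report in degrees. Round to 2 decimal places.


Blood spatter impact angle calculation:
width / length = 6.8 / 25.8 = 0.263566
angle = arcsin(0.263566)
angle = 15.28 degrees

15.28


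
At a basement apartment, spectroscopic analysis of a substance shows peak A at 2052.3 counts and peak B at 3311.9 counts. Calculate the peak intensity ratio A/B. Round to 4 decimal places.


Spectral peak ratio:
Peak A = 2052.3 counts
Peak B = 3311.9 counts
Ratio = 2052.3 / 3311.9 = 0.6197

0.6197


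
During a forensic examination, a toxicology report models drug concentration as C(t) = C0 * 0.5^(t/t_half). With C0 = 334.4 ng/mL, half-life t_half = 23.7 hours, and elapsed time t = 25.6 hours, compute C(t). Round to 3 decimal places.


Drug concentration decay:
Number of half-lives = t / t_half = 25.6 / 23.7 = 1.080169
Decay factor = 0.5^1.080169 = 0.47297342
C(t) = 334.4 * 0.47297342 = 158.162 ng/mL

158.162


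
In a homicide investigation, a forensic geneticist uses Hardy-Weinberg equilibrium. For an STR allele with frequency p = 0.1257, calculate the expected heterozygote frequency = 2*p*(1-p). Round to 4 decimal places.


Hardy-Weinberg heterozygote frequency:
q = 1 - p = 1 - 0.1257 = 0.8743
2pq = 2 * 0.1257 * 0.8743 = 0.2198

0.2198


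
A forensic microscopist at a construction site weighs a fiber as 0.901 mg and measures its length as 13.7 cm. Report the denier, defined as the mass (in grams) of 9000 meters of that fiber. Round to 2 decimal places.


Denier calculation:
Mass in grams = 0.901 mg / 1000 = 0.000901 g
Length in meters = 13.7 cm / 100 = 0.137 m
Linear density = mass / length = 0.000901 / 0.137 = 0.00657664 g/m
Denier = (g/m) * 9000 = 0.00657664 * 9000 = 59.19

59.19


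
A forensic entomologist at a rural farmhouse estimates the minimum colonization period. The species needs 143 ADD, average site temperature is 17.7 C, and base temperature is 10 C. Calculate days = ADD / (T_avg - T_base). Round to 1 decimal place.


Insect development time:
Effective temperature = avg_temp - T_base = 17.7 - 10 = 7.7 C
Days = ADD / effective_temp = 143 / 7.7 = 18.6 days

18.6


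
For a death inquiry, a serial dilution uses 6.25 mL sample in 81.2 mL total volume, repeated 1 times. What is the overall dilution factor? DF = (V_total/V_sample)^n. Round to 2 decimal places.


Dilution factor calculation:
Single dilution = V_total / V_sample = 81.2 / 6.25 ≈ 12.992
Number of dilutions = 1
Total DF = (81.2 / 6.25)^1 (full precision, rounded at the end) = 12.99

12.99


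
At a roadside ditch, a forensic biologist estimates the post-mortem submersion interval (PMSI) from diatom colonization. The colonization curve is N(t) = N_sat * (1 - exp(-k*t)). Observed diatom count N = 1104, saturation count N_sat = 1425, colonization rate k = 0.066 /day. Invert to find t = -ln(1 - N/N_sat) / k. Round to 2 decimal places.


PMSI from diatom colonization curve:
N / N_sat = 1104 / 1425 = 0.774737
1 - N/N_sat = 0.225263
ln(1 - N/N_sat) = -1.490487
t = -ln(1 - N/N_sat) / k = -(-1.490487) / 0.066 = 22.58 days

22.58


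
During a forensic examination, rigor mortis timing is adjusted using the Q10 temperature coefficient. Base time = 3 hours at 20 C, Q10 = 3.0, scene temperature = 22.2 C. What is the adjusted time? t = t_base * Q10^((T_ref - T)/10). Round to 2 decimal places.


Rigor mortis time adjustment:
Exponent = (T_ref - T_actual) / 10 = (20 - 22.2) / 10 = -0.22
Q10 factor = 3.0^-0.22 = 0.7853
t_adjusted = 3 * 0.7853 = 2.36 hours

2.36


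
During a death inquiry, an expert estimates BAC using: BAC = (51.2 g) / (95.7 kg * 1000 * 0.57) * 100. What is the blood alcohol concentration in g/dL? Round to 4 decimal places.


Applying the Widmark formula:
BAC = (dose_g / (body_wt * 1000 * r)) * 100
Denominator = 95.7 * 1000 * 0.57 = 54549
BAC = (51.2 / 54549) * 100
BAC = 0.0939 g/dL

0.0939


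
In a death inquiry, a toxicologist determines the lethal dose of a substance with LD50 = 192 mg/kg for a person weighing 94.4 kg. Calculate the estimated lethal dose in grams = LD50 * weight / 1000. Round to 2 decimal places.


Lethal dose calculation:
Lethal dose = LD50 * body_weight / 1000
= 192 * 94.4 / 1000
= 18124.8 / 1000
= 18.12 g

18.12


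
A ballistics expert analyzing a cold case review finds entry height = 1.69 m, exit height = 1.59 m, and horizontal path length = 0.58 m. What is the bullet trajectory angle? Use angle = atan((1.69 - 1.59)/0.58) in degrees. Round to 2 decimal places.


Bullet trajectory angle:
Height difference = 1.69 - 1.59 = 0.1 m
angle = atan(0.1 / 0.58)
angle = atan(0.172414)
angle = 9.78 degrees

9.78


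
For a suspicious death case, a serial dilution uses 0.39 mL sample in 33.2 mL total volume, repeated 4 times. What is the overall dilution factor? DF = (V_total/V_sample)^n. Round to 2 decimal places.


Dilution factor calculation:
Single dilution = V_total / V_sample = 33.2 / 0.39 ≈ 85.128205
Number of dilutions = 4
Total DF = (33.2 / 0.39)^4 (full precision, rounded at the end) = 52516274.14

52516274.14


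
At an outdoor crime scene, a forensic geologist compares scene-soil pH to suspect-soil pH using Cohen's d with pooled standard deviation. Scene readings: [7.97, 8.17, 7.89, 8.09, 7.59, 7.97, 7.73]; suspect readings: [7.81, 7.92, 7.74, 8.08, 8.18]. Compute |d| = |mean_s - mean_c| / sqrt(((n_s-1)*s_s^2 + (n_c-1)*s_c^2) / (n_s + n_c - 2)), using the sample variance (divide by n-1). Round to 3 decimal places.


Pooled-variance Cohen's d for soil pH comparison:
Scene mean = 55.41 / 7 = 7.915714
Suspect mean = 39.73 / 5 = 7.946
Scene sample variance s_s^2 = 0.040362
Suspect sample variance s_c^2 = 0.03358
Pooled variance = ((n_s-1)*s_s^2 + (n_c-1)*s_c^2) / (n_s + n_c - 2) = 0.037649
Pooled SD = sqrt(0.037649) = 0.194034
Mean difference = -0.030286
|d| = |-0.030286| / 0.194034 = 0.156

0.156
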